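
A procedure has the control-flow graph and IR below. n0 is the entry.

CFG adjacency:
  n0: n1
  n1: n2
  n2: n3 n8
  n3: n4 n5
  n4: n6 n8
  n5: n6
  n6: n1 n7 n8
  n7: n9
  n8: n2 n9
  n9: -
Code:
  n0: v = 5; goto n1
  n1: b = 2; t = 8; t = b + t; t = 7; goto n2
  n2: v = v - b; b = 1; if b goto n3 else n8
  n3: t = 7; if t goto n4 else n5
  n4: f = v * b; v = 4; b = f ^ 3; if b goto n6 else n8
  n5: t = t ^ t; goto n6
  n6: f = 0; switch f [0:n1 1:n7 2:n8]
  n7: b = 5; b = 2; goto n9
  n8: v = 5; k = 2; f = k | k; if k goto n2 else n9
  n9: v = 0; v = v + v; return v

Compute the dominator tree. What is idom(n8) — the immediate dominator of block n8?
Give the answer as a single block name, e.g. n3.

idom tree: n1←n0 n2←n1 n3←n2 n4←n3 n5←n3 n6←n3 n7←n6 n8←n2 n9←n2
Join-block Dom:
  n1: preds {n0,n6}: {n0} ∩ {n0,n1,n2,n3,n6} = {n0}; idom=n0
  n2: preds {n1,n8}: {n0,n1} ∩ {n0,n1,n2,n8} = {n0,n1}; idom=n1
  n6: preds {n4,n5}: {n0,n1,n2,n3,n4} ∩ {n0,n1,n2,n3,n5} = {n0,n1,n2,n3}; idom=n3
  n8: preds {n2,n4,n6}: {n0,n1,n2} ∩ {n0,n1,n2,n3,n4} ∩ {n0,n1,n2,n3,n6} = {n0,n1,n2}; idom=n2
  n9: preds {n7,n8}: {n0,n1,n2,n3,n6,n7} ∩ {n0,n1,n2,n8} = {n0,n1,n2}; idom=n2

idom(n8) = n2

Answer: n2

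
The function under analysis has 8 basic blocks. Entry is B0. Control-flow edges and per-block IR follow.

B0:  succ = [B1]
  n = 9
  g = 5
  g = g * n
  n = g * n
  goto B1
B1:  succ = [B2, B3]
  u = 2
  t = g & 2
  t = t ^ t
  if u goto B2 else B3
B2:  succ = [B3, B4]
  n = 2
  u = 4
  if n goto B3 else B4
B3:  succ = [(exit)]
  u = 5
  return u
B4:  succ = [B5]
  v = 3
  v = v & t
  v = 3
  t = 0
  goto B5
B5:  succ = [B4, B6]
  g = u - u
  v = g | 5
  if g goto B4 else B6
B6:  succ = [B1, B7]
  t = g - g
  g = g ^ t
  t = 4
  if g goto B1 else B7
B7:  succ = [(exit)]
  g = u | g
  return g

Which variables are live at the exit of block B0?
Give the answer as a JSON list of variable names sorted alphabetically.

Answer: ["g"]

Derivation:
Block summaries:
  B0 def {g,n} use ∅
  B1 def {t,u} use {g}
  B2 def {n,u} use ∅
  B3 def {u} use ∅
  B4 def {t,v} use {t}
  B5 def {g,v} use {u}
  B6 def {g,t} use {g}
  B7 def {g} use {g,u}

Liveness:
  B0: in=∅ out={g}
  B1: in={g} out={t}
  B2: in={t} out={t,u}
  B3: in=∅ out=∅
  B4: in={t,u} out={t,u}
  B5: in={t,u} out={g,t,u}
  B6: in={g,u} out={g,u}
  B7: in={g,u} out=∅

live-out(B0) = ["g"]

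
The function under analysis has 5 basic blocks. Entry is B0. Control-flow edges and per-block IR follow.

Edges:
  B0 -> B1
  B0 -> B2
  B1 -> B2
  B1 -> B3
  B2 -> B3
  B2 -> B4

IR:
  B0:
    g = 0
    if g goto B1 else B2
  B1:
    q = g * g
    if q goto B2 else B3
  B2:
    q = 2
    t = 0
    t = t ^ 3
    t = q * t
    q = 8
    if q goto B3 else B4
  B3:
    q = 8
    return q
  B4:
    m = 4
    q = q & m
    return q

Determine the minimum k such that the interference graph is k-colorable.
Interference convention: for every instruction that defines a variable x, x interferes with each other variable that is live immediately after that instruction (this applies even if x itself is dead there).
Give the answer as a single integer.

Answer: 2

Working:
def/use:
  B0: {g} / ∅
  B1: {q} / {g}
  B2: {q,t} / ∅
  B3: {q} / ∅
  B4: {m,q} / {q}

Backward fixpoint:
  B0 li=∅ lo={g}
  B1 li={g} lo=∅
  B2 li=∅ lo={q}
  B3 li=∅ lo=∅
  B4 li={q} lo=∅

Conflict graph:
  g — ∅
  m — {q}
  q — {m,t}
  t — {q}

Colouring:
  clique {m,q} ⇒ need ≥ 2
  assign g→R0 m→R1 q→R0 t→R1 — no edge inside a register ⇒ χ ≤ 2
  χ = 2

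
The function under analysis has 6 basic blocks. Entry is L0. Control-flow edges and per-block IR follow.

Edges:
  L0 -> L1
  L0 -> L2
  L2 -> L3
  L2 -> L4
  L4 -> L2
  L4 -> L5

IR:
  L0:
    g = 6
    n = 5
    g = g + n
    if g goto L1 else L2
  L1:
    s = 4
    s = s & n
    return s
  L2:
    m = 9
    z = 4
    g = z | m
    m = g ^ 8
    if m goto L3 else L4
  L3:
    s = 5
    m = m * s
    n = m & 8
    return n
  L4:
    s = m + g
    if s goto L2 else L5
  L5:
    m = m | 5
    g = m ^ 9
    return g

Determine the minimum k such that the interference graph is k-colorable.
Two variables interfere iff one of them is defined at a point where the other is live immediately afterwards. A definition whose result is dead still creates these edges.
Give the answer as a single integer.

Answer: 2

Analysis:
Per-block:
  L0 def {g,n} use ∅
  L1 def {s} use {n}
  L2 def {g,m,z} use ∅
  L3 def {m,n,s} use {m}
  L4 def {s} use {g,m}
  L5 def {g,m} use {m}

Liveness:
  live L0: ∅→{n}
  live L1: {n}→∅
  live L2: ∅→{g,m}
  live L3: {m}→∅
  live L4: {g,m}→{m}
  live L5: {m}→∅

Conflict graph:
  g: {m,n}
  m: {g,s,z}
  n: {g,s}
  s: {m,n}
  z: {m}

Registers:
  {g,m} pairwise interfere (2-clique) ⇒ χ ≥ 2
  assign g→r1 m→r0 n→r0 s→r1 z→r1 — no edge inside a register ⇒ χ ≤ 2
  χ = 2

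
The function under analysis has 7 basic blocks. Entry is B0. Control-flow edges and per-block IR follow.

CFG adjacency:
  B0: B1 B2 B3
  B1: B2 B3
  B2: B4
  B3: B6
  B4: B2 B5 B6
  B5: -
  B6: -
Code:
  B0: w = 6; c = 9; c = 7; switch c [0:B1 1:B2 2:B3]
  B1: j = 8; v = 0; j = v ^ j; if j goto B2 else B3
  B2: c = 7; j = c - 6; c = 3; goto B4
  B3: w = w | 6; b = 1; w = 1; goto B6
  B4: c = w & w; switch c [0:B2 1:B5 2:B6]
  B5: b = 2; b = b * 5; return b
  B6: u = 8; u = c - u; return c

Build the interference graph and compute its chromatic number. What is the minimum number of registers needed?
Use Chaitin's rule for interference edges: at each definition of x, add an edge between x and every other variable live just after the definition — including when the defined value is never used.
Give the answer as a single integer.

Answer: 4

Analysis:
Per-block:
  B0: {c,w} / ∅
  B1: {j,v} / ∅
  B2: {c,j} / ∅
  B3: {b,w} / {w}
  B4: {c} / {w}
  B5: {b} / ∅
  B6: {u} / {c}

Backward fixpoint:
  live B0: ∅→{c,w}
  live B1: {c,w}→{c,w}
  live B2: {w}→{w}
  live B3: {c,w}→{c}
  live B4: {w}→{c,w}
  live B5: ∅→∅
  live B6: {c}→∅

Conflict graph:
  b — {c}
  c — {b,j,u,v,w}
  j — {c,v,w}
  u — {c}
  v — {c,j,w}
  w — {c,j,v}

Chromatic number:
  {c,j,v,w} pairwise interfere (4-clique) ⇒ χ ≥ 4
  assign b→R1 c→R0 j→R1 u→R1 v→R2 w→R3 — no edge inside a register ⇒ χ ≤ 4
  χ = 4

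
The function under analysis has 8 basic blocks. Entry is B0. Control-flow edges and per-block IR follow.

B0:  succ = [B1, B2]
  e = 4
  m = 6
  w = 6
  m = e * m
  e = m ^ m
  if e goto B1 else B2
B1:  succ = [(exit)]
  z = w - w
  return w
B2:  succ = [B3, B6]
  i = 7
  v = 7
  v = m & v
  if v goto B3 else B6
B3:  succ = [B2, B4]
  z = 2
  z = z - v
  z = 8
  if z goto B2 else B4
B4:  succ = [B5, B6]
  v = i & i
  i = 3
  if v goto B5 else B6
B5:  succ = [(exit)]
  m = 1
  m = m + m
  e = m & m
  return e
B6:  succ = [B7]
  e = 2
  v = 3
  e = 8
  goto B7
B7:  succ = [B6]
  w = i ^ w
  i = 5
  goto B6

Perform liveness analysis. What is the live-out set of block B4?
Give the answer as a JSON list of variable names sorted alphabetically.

def/use:
  B0: {e,m,w} / ∅
  B1: {z} / {w}
  B2: {i,v} / {m}
  B3: {z} / {v}
  B4: {i,v} / {i}
  B5: {e,m} / ∅
  B6: {e,v} / ∅
  B7: {i,w} / {i,w}

Live sets:
  live B0: ∅→{m,w}
  live B1: {w}→∅
  live B2: {m,w}→{i,m,v,w}
  live B3: {i,m,v,w}→{i,m,w}
  live B4: {i,w}→{i,w}
  live B5: ∅→∅
  live B6: {i,w}→{i,w}
  live B7: {i,w}→{i,w}

live-out(B4) = ["i", "w"]

Answer: ["i", "w"]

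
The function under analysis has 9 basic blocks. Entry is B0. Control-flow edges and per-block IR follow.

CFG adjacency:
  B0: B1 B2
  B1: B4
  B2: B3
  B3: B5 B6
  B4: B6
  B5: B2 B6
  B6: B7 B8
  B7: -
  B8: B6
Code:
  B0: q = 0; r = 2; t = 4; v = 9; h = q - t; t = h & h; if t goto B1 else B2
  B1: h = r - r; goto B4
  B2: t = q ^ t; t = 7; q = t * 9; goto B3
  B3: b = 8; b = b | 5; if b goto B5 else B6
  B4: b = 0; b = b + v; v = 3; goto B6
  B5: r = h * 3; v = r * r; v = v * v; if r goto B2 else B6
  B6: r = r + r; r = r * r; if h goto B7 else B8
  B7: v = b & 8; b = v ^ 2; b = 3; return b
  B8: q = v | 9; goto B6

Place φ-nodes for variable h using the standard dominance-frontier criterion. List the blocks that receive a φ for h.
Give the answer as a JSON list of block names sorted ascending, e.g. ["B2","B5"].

Answer: ["B6"]

Derivation:
idom tree: B1←B0 B2←B0 B3←B2 B4←B1 B5←B3 B6←B0 B7←B6 B8←B6
Dom∩ at merges:
  B2: preds {B0,B5}: {B0} ∩ {B0,B2,B3,B5} = {B0}; idom=B0
  B6: preds {B3,B4,B5,B8}: {B0,B2,B3} ∩ {B0,B1,B4} ∩ {B0,B2,B3,B5} ∩ {B0,B6,B8} = {B0}; idom=B0

DF walk-up:
  join B2 pred B0: · stop@B0
  join B2 pred B5: B5→B3→B2 stop@B0
  join B6 pred B3: B3→B2 stop@B0
  join B6 pred B4: B4→B1 stop@B0
  join B6 pred B5: B5→B3→B2 stop@B0
  join B6 pred B8: B8→B6 stop@B0
  DF(B0)=∅
  DF(B1)={B6}
  DF(B2)={B2,B6}
  DF(B3)={B2,B6}
  DF(B4)={B6}
  DF(B5)={B2,B6}
  DF(B6)={B6}
  DF(B7)=∅
  DF(B8)={B6}

φ for h: defs {B0,B1}
  DF⁺ = {B6}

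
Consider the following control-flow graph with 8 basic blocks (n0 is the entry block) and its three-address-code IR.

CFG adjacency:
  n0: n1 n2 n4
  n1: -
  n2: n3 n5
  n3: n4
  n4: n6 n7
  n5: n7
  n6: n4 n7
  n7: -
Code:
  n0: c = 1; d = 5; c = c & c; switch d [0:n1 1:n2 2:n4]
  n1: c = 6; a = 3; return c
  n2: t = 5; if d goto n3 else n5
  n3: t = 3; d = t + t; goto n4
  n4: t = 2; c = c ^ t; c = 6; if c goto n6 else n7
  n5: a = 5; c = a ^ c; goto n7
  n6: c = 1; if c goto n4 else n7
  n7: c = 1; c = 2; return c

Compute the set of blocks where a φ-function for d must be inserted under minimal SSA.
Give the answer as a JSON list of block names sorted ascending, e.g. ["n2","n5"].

idom tree: n1←n0 n2←n0 n3←n2 n4←n0 n5←n2 n6←n4 n7←n0
Dom∩ at merges:
  n4: preds {n0,n3,n6}: {n0} ∩ {n0,n2,n3} ∩ {n0,n4,n6} = {n0}; idom=n0
  n7: preds {n4,n5,n6}: {n0,n4} ∩ {n0,n2,n5} ∩ {n0,n4,n6} = {n0}; idom=n0

DF derivation:
  n4←n0: walk · to n0
  n4←n3: walk n3→n2 to n0
  n4←n6: walk n6→n4 to n0
  n7←n4: walk n4 to n0
  n7←n5: walk n5→n2 to n0
  n7←n6: walk n6→n4 to n0
  n0 → ∅
  n1 → ∅
  n2 → {n4,n7}
  n3 → {n4}
  n4 → {n4,n7}
  n5 → {n7}
  n6 → {n4,n7}
  n7 → ∅

φ for d: defs {n0,n3}
  DF⁺ = {n4,n7}

Answer: ["n4", "n7"]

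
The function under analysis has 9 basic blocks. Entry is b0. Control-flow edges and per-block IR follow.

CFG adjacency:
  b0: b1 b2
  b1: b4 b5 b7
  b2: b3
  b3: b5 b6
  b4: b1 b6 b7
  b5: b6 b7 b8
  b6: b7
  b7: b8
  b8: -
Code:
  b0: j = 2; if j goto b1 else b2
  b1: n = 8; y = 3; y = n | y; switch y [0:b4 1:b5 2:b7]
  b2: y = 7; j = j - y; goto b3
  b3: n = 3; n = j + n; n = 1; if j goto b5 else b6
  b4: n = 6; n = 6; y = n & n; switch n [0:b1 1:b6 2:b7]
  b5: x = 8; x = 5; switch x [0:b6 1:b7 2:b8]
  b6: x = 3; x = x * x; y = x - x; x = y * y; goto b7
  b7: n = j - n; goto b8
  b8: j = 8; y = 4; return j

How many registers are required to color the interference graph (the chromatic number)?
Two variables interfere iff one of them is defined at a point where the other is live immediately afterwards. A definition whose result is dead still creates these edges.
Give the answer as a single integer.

Answer: 3

Derivation:
def/use:
  b0: {j} / ∅
  b1: {n,y} / ∅
  b2: {j,y} / {j}
  b3: {n} / {j}
  b4: {n,y} / ∅
  b5: {x} / ∅
  b6: {x,y} / ∅
  b7: {n} / {j,n}
  b8: {j,y} / ∅

Liveness:
  live b0: ∅→{j}
  live b1: {j}→{j,n}
  live b2: {j}→{j}
  live b3: {j}→{j,n}
  live b4: {j}→{j,n}
  live b5: {j,n}→{j,n}
  live b6: {j,n}→{j,n}
  live b7: {j,n}→∅
  live b8: ∅→∅

Interfere edges:
  j: {n,x,y}
  n: {j,x,y}
  x: {j,n}
  y: {j,n}

Colouring:
  {j,n,x} pairwise interfere (3-clique) ⇒ χ ≥ 3
  assign j→R0 n→R1 x→R2 y→R2 — no edge inside a register ⇒ χ ≤ 3
  χ = 3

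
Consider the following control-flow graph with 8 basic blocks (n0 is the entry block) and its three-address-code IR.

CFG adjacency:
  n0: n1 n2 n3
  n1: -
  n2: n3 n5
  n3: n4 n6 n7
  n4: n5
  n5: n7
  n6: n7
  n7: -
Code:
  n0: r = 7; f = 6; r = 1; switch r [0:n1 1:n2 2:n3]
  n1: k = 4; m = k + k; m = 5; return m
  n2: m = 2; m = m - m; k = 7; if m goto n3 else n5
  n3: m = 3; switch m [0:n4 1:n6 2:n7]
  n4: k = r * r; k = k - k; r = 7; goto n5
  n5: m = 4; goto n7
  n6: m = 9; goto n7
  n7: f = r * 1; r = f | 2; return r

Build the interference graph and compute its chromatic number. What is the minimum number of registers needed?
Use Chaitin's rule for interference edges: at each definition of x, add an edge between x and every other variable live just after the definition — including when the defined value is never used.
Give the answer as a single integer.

Answer: 3

Working:
Block summaries:
  n0: {f,r} / ∅
  n1: {k,m} / ∅
  n2: {k,m} / ∅
  n3: {m} / ∅
  n4: {k,r} / {r}
  n5: {m} / ∅
  n6: {m} / ∅
  n7: {f,r} / {r}

Liveness:
  n0: in=∅ out={r}
  n1: in=∅ out=∅
  n2: in={r} out={r}
  n3: in={r} out={r}
  n4: in={r} out={r}
  n5: in={r} out={r}
  n6: in={r} out={r}
  n7: in={r} out=∅

Conflict graph:
  f↔∅
  k↔{m,r}
  m↔{k,r}
  r↔{k,m}

Chromatic number:
  lower bound: {k,m,r} mutually conflict ⇒ χ ≥ 3
  assign f→r0 k→r0 m→r1 r→r2 — no edge inside a register ⇒ χ ≤ 3
  χ = 3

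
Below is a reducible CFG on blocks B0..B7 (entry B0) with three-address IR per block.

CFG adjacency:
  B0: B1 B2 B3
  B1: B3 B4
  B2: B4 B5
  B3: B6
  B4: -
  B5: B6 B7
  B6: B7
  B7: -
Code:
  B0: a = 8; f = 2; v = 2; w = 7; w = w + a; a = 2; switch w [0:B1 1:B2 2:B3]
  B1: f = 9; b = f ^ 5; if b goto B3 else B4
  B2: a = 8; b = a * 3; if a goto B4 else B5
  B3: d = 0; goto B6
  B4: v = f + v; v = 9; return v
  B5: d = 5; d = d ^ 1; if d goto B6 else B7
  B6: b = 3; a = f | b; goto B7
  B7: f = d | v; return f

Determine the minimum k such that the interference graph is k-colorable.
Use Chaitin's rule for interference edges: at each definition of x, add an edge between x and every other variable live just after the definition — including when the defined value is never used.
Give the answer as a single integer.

Answer: 5

Derivation:
Block summaries:
  B0 def {a,f,v,w} use ∅
  B1 def {b,f} use ∅
  B2 def {a,b} use ∅
  B3 def {d} use ∅
  B4 def {v} use {f,v}
  B5 def {d} use ∅
  B6 def {a,b} use {f}
  B7 def {f} use {d,v}

Backward fixpoint:
  B0: in=∅ out={f,v}
  B1: in={v} out={f,v}
  B2: in={f,v} out={f,v}
  B3: in={f,v} out={d,f,v}
  B4: in={f,v} out=∅
  B5: in={f,v} out={d,f,v}
  B6: in={d,f,v} out={d,v}
  B7: in={d,v} out=∅

Conflict graph:
  a — {b,d,f,v,w}
  b — {a,d,f,v}
  d — {a,b,f,v}
  f — {a,b,d,v,w}
  v — {a,b,d,f,w}
  w — {a,f,v}

Colouring:
  clique {a,b,d,f,v} ⇒ need ≥ 5
  5-colouring: c0={a}  c1={f}  c2={v}  c3={b,w}  c4={d}
  χ = 5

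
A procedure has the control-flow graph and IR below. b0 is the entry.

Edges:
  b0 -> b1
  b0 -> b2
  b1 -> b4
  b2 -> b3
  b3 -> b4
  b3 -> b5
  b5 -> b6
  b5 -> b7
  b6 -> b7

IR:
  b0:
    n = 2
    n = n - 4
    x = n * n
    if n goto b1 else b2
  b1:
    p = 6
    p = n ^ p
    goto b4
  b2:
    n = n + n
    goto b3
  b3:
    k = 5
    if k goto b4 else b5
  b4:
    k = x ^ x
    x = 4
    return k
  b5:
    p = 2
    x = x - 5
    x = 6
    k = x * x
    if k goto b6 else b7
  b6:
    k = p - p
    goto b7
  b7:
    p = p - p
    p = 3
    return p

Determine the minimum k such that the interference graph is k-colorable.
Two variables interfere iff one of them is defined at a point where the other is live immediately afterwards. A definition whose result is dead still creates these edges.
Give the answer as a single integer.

Answer: 3

Working:
Block summaries:
  b0: {n,x} / ∅
  b1: {p} / {n}
  b2: {n} / {n}
  b3: {k} / ∅
  b4: {k,x} / {x}
  b5: {k,p,x} / {x}
  b6: {k} / {p}
  b7: {p} / {p}

Live sets:
  b0 li=∅ lo={n,x}
  b1 li={n,x} lo={x}
  b2 li={n,x} lo={x}
  b3 li={x} lo={x}
  b4 li={x} lo=∅
  b5 li={x} lo={p}
  b6 li={p} lo={p}
  b7 li={p} lo=∅

Conflict graph:
  k↔{p,x}
  n↔{p,x}
  p↔{k,n,x}
  x↔{k,n,p}

Colouring:
  lower bound: {k,p,x} mutually conflict ⇒ χ ≥ 3
  3-colouring: r0={p}  r1={x}  r2={k,n}
  χ = 3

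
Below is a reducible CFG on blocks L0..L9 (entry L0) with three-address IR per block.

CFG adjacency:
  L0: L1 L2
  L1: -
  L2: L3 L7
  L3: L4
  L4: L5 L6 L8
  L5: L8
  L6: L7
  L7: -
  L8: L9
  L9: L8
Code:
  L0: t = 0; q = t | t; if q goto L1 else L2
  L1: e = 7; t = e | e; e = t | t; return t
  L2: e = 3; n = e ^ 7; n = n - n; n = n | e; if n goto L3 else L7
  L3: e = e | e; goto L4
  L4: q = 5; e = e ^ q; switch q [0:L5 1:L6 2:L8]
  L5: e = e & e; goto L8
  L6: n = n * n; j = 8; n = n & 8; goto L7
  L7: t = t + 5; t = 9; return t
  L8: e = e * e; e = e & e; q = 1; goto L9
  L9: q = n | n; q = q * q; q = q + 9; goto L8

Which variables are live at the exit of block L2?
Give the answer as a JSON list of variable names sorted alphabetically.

def/use:
  L0: def={q,t} ue=∅
  L1: def={e,t} ue=∅
  L2: def={e,n} ue=∅
  L3: def={e} ue={e}
  L4: def={e,q} ue={e}
  L5: def={e} ue={e}
  L6: def={j,n} ue={n}
  L7: def={t} ue={t}
  L8: def={e,q} ue={e}
  L9: def={q} ue={n}

Liveness:
  L0 li=∅ lo={t}
  L1 li=∅ lo=∅
  L2 li={t} lo={e,n,t}
  L3 li={e,n,t} lo={e,n,t}
  L4 li={e,n,t} lo={e,n,t}
  L5 li={e,n} lo={e,n}
  L6 li={n,t} lo={t}
  L7 li={t} lo=∅
  L8 li={e,n} lo={e,n}
  L9 li={e,n} lo={e,n}

live-out(L2) = ["e", "n", "t"]

Answer: ["e", "n", "t"]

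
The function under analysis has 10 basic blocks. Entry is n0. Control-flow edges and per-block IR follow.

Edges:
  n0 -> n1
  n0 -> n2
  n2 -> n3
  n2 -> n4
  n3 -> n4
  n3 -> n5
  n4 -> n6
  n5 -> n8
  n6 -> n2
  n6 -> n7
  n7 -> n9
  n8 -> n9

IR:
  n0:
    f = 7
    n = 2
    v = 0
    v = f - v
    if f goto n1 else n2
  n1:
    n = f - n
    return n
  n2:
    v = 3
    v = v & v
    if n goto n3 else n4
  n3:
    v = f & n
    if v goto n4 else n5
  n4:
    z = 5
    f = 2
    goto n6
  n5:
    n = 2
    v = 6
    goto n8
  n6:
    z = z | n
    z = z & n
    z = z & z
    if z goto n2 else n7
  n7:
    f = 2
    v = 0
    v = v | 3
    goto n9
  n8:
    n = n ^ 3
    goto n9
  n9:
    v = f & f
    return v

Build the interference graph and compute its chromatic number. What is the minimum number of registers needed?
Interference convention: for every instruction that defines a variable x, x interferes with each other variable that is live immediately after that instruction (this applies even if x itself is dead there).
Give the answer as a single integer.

def/use:
  n0 def {f,n,v} use ∅
  n1 def {n} use {f,n}
  n2 def {v} use {n}
  n3 def {v} use {f,n}
  n4 def {f,z} use ∅
  n5 def {n,v} use ∅
  n6 def {z} use {n,z}
  n7 def {f,v} use ∅
  n8 def {n} use {n}
  n9 def {v} use {f}

Liveness:
  live n0: ∅→{f,n}
  live n1: {f,n}→∅
  live n2: {f,n}→{f,n}
  live n3: {f,n}→{f,n}
  live n4: {n}→{f,n,z}
  live n5: {f}→{f,n}
  live n6: {f,n,z}→{f,n}
  live n7: ∅→{f}
  live n8: {f,n}→{f}
  live n9: {f}→∅

Conflict graph:
  f — {n,v,z}
  n — {f,v,z}
  v — {f,n}
  z — {f,n}

Chromatic number:
  {f,n,v} pairwise interfere (3-clique) ⇒ χ ≥ 3
  assign f→r0 n→r1 v→r2 z→r2 — no edge inside a register ⇒ χ ≤ 3
  χ = 3

Answer: 3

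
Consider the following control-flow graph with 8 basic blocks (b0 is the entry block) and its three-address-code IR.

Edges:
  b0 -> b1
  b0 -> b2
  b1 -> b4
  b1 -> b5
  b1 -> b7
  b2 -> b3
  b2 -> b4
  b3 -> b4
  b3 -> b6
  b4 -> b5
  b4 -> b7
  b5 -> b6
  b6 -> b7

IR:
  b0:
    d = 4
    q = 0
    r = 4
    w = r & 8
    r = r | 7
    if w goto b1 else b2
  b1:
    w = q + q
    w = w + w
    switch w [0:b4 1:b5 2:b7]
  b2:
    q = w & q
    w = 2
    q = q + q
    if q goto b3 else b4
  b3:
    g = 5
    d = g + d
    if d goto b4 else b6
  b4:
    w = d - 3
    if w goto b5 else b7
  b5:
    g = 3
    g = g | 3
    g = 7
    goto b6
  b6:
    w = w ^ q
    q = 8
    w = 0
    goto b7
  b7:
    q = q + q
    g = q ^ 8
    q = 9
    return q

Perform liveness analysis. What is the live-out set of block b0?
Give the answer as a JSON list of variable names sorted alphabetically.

Block summaries:
  b0 def {d,q,r,w} use ∅
  b1 def {w} use {q}
  b2 def {q,w} use {q,w}
  b3 def {d,g} use {d}
  b4 def {w} use {d}
  b5 def {g} use ∅
  b6 def {q,w} use {q,w}
  b7 def {g,q} use {q}

Backward fixpoint:
  b0 li=∅ lo={d,q,w}
  b1 li={d,q} lo={d,q,w}
  b2 li={d,q,w} lo={d,q,w}
  b3 li={d,q,w} lo={d,q,w}
  b4 li={d,q} lo={q,w}
  b5 li={q,w} lo={q,w}
  b6 li={q,w} lo={q}
  b7 li={q} lo=∅

live-out(b0) = ["d", "q", "w"]

Answer: ["d", "q", "w"]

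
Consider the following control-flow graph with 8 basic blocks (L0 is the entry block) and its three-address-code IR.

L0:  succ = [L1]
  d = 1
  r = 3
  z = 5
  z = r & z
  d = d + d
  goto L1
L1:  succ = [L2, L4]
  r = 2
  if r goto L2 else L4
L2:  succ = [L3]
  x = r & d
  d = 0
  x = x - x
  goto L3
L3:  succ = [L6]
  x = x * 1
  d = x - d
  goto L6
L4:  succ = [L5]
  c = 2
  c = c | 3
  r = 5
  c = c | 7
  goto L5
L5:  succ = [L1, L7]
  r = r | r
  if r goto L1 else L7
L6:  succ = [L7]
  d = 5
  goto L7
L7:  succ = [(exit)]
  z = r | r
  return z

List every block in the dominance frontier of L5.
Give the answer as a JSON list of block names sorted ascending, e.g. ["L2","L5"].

Answer: ["L1", "L7"]

Derivation:
idom tree: L1←L0 L2←L1 L3←L2 L4←L1 L5←L4 L6←L3 L7←L1
Dom∩ at merges:
  L1: preds {L0,L5}: {L0} ∩ {L0,L1,L4,L5} = {L0}; idom=L0
  L7: preds {L5,L6}: {L0,L1,L4,L5} ∩ {L0,L1,L2,L3,L6} = {L0,L1}; idom=L1

DF walk-up:
  join L1 pred L0: · stop@L0
  join L1 pred L5: L5→L4→L1 stop@L0
  join L7 pred L5: L5→L4 stop@L1
  join L7 pred L6: L6→L3→L2 stop@L1
  L0: DF=∅
  L1: DF={L1}
  L2: DF={L7}
  L3: DF={L7}
  L4: DF={L1,L7}
  L5: DF={L1,L7}
  L6: DF={L7}
  L7: DF=∅

DF(L5) = ["L1", "L7"]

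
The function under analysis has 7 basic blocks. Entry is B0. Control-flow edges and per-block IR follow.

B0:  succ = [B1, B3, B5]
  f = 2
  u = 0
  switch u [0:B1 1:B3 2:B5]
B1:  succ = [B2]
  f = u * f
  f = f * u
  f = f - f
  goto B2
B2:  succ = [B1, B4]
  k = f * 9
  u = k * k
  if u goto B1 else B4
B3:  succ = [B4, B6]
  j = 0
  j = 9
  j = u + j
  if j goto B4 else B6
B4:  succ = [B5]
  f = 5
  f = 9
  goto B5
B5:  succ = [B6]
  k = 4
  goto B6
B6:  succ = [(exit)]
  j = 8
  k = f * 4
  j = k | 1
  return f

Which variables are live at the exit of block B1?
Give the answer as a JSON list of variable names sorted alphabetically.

Answer: ["f"]

Derivation:
Block summaries:
  B0: def={f,u} ue=∅
  B1: def={f} ue={f,u}
  B2: def={k,u} ue={f}
  B3: def={j} ue={u}
  B4: def={f} ue=∅
  B5: def={k} ue=∅
  B6: def={j,k} ue={f}

Liveness:
  B0 li=∅ lo={f,u}
  B1 li={f,u} lo={f}
  B2 li={f} lo={f,u}
  B3 li={f,u} lo={f}
  B4 li=∅ lo={f}
  B5 li={f} lo={f}
  B6 li={f} lo=∅

live-out(B1) = ["f"]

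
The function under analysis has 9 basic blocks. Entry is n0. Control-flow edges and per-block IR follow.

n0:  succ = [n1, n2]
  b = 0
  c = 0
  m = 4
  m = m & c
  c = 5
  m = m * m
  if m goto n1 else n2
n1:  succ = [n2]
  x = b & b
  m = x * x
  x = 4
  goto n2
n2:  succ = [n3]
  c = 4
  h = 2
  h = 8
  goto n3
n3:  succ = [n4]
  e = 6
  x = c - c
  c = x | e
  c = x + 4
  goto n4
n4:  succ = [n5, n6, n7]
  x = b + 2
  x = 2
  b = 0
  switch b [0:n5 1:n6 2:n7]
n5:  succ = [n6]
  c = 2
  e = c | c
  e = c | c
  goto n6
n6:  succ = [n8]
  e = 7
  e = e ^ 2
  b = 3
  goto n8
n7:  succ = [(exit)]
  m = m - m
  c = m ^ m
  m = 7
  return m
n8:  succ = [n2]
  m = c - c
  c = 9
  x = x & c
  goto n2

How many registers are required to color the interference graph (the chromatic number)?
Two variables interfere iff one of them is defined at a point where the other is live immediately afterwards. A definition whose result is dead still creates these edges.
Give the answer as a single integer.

Answer: 5

Working:
Per-block:
  n0: {b,c,m} / ∅
  n1: {m,x} / {b}
  n2: {c,h} / ∅
  n3: {c,e,x} / {c}
  n4: {b,x} / {b}
  n5: {c,e} / ∅
  n6: {b,e} / ∅
  n7: {c,m} / {m}
  n8: {c,m,x} / {c,x}

Liveness:
  n0: in=∅ out={b,m}
  n1: in={b} out={b,m}
  n2: in={b,m} out={b,c,m}
  n3: in={b,c,m} out={b,c,m}
  n4: in={b,c,m} out={c,m,x}
  n5: in={x} out={c,x}
  n6: in={c,x} out={b,c,x}
  n7: in={m} out=∅
  n8: in={b,c,x} out={b,m}

Interference:
  b↔{c,e,h,m,x}
  c↔{b,e,h,m,x}
  e↔{b,c,m,x}
  h↔{b,c,m}
  m↔{b,c,e,h,x}
  x↔{b,c,e,m}

Registers:
  {b,c,e,m,x} pairwise interfere (5-clique) ⇒ χ ≥ 5
  assign b→c0 c→c1 e→c3 h→c3 m→c2 x→c4 — no edge inside a register ⇒ χ ≤ 5
  χ = 5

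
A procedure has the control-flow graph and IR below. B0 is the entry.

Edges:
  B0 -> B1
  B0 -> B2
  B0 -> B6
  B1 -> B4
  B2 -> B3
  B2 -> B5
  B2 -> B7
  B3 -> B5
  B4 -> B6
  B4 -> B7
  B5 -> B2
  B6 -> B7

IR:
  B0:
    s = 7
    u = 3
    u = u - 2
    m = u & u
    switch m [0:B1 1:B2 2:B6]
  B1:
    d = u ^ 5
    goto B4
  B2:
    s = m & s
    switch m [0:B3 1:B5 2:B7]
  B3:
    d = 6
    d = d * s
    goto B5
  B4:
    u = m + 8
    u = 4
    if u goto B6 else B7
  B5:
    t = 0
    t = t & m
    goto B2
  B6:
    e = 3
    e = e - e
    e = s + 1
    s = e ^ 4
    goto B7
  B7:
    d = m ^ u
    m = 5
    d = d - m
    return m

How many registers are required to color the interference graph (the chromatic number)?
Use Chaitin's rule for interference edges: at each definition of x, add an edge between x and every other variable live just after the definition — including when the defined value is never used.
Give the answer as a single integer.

Block summaries:
  B0: {m,s,u} / ∅
  B1: {d} / {u}
  B2: {s} / {m,s}
  B3: {d} / {s}
  B4: {u} / {m}
  B5: {t} / {m}
  B6: {e,s} / {s}
  B7: {d,m} / {m,u}

Liveness:
  B0 li=∅ lo={m,s,u}
  B1 li={m,s,u} lo={m,s}
  B2 li={m,s,u} lo={m,s,u}
  B3 li={m,s,u} lo={m,s,u}
  B4 li={m,s} lo={m,s,u}
  B5 li={m,s,u} lo={m,s,u}
  B6 li={m,s,u} lo={m,u}
  B7 li={m,u} lo=∅

Conflict graph:
  d: {m,s,u}
  e: {m,s,u}
  m: {d,e,s,t,u}
  s: {d,e,m,t,u}
  t: {m,s,u}
  u: {d,e,m,s,t}

Colouring:
  {d,m,s,u} pairwise interfere (4-clique) ⇒ χ ≥ 4
  4-colouring: R0={m}  R1={s}  R2={u}  R3={d,e,t}
  χ = 4

Answer: 4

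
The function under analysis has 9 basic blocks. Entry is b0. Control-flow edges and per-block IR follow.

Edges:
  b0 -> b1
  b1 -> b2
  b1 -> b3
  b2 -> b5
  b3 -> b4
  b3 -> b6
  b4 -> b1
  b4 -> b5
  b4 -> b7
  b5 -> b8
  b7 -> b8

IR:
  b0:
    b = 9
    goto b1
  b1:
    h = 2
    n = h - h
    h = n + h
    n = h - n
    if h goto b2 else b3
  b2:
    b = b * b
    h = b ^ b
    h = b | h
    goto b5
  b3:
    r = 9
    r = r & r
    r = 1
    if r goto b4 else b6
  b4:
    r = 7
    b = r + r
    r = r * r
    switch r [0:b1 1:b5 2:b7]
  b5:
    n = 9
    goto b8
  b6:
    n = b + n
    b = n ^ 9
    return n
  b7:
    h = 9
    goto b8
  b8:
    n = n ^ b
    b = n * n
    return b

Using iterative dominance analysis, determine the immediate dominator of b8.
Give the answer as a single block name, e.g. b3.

Answer: b1

Analysis:
idom tree: b1←b0 b2←b1 b3←b1 b4←b3 b5←b1 b6←b3 b7←b4 b8←b1
Join-block Dom:
  b1: preds {b0,b4}: {b0} ∩ {b0,b1,b3,b4} = {b0}; idom=b0
  b5: preds {b2,b4}: {b0,b1,b2} ∩ {b0,b1,b3,b4} = {b0,b1}; idom=b1
  b8: preds {b5,b7}: {b0,b1,b5} ∩ {b0,b1,b3,b4,b7} = {b0,b1}; idom=b1

idom(b8) = b1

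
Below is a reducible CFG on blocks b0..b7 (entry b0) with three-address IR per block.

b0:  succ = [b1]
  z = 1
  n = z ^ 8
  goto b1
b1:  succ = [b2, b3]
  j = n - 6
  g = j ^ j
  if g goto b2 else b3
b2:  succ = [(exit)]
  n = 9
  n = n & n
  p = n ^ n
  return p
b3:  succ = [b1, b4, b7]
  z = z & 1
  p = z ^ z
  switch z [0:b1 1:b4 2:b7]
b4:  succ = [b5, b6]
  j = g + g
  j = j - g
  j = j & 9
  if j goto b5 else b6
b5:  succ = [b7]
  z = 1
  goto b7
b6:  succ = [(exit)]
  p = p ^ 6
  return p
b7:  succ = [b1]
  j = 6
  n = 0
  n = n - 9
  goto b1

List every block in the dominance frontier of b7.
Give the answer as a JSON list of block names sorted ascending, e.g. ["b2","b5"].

idom tree: b1←b0 b2←b1 b3←b1 b4←b3 b5←b4 b6←b4 b7←b3
Join-block Dom:
  b1: preds {b0,b3,b7}: {b0} ∩ {b0,b1,b3} ∩ {b0,b1,b3,b7} = {b0}; idom=b0
  b7: preds {b3,b5}: {b0,b1,b3} ∩ {b0,b1,b3,b4,b5} = {b0,b1,b3}; idom=b3

DF walk-up:
  b1←b0: walk · to b0
  b1←b3: walk b3→b1 to b0
  b1←b7: walk b7→b3→b1 to b0
  b7←b3: walk · to b3
  b7←b5: walk b5→b4 to b3
  b0: DF=∅
  b1: DF={b1}
  b2: DF=∅
  b3: DF={b1}
  b4: DF={b7}
  b5: DF={b7}
  b6: DF=∅
  b7: DF={b1}

DF(b7) = ["b1"]

Answer: ["b1"]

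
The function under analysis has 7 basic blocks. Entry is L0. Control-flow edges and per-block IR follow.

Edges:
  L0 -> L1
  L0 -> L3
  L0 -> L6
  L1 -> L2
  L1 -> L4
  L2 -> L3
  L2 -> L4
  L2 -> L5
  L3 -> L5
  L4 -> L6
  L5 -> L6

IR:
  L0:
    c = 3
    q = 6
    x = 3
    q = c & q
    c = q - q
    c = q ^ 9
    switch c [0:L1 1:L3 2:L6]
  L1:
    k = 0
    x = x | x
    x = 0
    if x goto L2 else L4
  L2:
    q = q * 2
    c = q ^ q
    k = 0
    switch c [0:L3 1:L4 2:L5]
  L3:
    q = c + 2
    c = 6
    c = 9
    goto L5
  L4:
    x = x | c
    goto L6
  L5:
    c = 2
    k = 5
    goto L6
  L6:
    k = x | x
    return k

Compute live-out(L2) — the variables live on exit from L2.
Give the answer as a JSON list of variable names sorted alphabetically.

def/use:
  L0: def={c,q,x} ue=∅
  L1: def={k,x} ue={x}
  L2: def={c,k,q} ue={q}
  L3: def={c,q} ue={c}
  L4: def={x} ue={c,x}
  L5: def={c,k} ue=∅
  L6: def={k} ue={x}

Liveness:
  L0 li=∅ lo={c,q,x}
  L1 li={c,q,x} lo={c,q,x}
  L2 li={q,x} lo={c,x}
  L3 li={c,x} lo={x}
  L4 li={c,x} lo={x}
  L5 li={x} lo={x}
  L6 li={x} lo=∅

live-out(L2) = ["c", "x"]

Answer: ["c", "x"]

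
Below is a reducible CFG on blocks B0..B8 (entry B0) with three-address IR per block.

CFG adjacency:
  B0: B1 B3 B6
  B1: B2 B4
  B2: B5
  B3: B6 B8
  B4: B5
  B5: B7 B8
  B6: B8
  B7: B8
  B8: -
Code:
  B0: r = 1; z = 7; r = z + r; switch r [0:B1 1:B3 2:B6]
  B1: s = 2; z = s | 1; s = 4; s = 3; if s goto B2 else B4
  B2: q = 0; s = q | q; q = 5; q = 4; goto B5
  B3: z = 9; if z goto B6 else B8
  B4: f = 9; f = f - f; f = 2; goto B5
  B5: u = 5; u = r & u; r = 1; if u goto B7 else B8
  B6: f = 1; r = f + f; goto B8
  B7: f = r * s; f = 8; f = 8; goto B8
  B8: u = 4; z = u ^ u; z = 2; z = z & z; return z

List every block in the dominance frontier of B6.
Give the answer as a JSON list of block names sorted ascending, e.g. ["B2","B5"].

idom tree: B1←B0 B2←B1 B3←B0 B4←B1 B5←B1 B6←B0 B7←B5 B8←B0
Dom∩ at merges:
  B5: preds {B2,B4}: {B0,B1,B2} ∩ {B0,B1,B4} = {B0,B1}; idom=B1
  B6: preds {B0,B3}: {B0} ∩ {B0,B3} = {B0}; idom=B0
  B8: preds {B3,B5,B6,B7}: {B0,B3} ∩ {B0,B1,B5} ∩ {B0,B6} ∩ {B0,B1,B5,B7} = {B0}; idom=B0

Frontier:
  join B5 pred B2: B2 stop@B1
  join B5 pred B4: B4 stop@B1
  join B6 pred B0: · stop@B0
  join B6 pred B3: B3 stop@B0
  join B8 pred B3: B3 stop@B0
  join B8 pred B5: B5→B1 stop@B0
  join B8 pred B6: B6 stop@B0
  join B8 pred B7: B7→B5→B1 stop@B0
  B0: DF=∅
  B1: DF={B8}
  B2: DF={B5}
  B3: DF={B6,B8}
  B4: DF={B5}
  B5: DF={B8}
  B6: DF={B8}
  B7: DF={B8}
  B8: DF=∅

DF(B6) = ["B8"]

Answer: ["B8"]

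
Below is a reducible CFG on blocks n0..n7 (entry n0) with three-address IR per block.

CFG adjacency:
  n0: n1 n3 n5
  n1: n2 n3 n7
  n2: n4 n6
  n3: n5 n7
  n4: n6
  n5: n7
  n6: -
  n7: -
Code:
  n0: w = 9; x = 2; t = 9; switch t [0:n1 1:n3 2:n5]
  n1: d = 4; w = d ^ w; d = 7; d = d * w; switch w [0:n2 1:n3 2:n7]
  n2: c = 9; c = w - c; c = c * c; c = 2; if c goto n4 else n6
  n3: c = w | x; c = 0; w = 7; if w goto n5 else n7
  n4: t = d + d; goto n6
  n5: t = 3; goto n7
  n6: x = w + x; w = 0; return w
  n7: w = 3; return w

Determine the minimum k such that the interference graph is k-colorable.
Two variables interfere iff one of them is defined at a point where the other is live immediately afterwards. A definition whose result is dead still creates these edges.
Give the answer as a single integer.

Answer: 4

Derivation:
Block summaries:
  n0 def {t,w,x} use ∅
  n1 def {d,w} use {w}
  n2 def {c} use {w}
  n3 def {c,w} use {w,x}
  n4 def {t} use {d}
  n5 def {t} use ∅
  n6 def {w,x} use {w,x}
  n7 def {w} use ∅

Backward fixpoint:
  n0: in=∅ out={w,x}
  n1: in={w,x} out={d,w,x}
  n2: in={d,w,x} out={d,w,x}
  n3: in={w,x} out=∅
  n4: in={d,w,x} out={w,x}
  n5: in=∅ out=∅
  n6: in={w,x} out=∅
  n7: in=∅ out=∅

Interfere edges:
  c: {d,w,x}
  d: {c,w,x}
  t: {w,x}
  w: {c,d,t,x}
  x: {c,d,t,w}

Colouring:
  lower bound: {c,d,w,x} mutually conflict ⇒ χ ≥ 4
  4-colouring: R0={w}  R1={x}  R2={c,t}  R3={d}
  χ = 4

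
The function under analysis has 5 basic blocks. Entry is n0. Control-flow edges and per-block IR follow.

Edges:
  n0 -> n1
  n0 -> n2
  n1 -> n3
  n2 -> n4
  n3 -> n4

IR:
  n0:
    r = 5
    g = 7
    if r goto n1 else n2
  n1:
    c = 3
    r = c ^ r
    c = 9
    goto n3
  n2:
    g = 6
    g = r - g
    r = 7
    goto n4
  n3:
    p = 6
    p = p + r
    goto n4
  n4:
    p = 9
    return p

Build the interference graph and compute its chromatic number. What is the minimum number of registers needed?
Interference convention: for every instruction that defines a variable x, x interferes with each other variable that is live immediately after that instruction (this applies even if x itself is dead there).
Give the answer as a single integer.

Answer: 2

Analysis:
Block summaries:
  n0 def {g,r} use ∅
  n1 def {c,r} use {r}
  n2 def {g,r} use {r}
  n3 def {p} use {r}
  n4 def {p} use ∅

Backward fixpoint:
  live n0: ∅→{r}
  live n1: {r}→{r}
  live n2: {r}→∅
  live n3: {r}→∅
  live n4: ∅→∅

Interference:
  c — {r}
  g — {r}
  p — {r}
  r — {c,g,p}

Chromatic number:
  lower bound: {c,r} mutually conflict ⇒ χ ≥ 2
  2-colouring: R0={r}  R1={c,g,p}
  χ = 2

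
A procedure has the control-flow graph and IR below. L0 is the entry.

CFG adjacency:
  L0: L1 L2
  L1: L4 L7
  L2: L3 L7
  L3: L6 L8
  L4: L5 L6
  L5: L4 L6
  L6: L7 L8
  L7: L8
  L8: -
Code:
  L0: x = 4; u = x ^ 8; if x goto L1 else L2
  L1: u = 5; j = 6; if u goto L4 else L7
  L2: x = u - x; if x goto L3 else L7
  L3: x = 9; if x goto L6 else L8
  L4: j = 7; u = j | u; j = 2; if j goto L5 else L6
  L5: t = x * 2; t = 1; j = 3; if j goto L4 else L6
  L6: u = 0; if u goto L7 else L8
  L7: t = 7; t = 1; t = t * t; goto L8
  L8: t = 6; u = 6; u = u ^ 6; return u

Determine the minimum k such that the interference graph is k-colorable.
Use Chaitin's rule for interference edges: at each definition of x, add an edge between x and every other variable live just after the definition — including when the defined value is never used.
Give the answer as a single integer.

Answer: 3

Analysis:
Block summaries:
  L0: def={u,x} ue=∅
  L1: def={j,u} ue=∅
  L2: def={x} ue={u,x}
  L3: def={x} ue=∅
  L4: def={j,u} ue={u}
  L5: def={j,t} ue={x}
  L6: def={u} ue=∅
  L7: def={t} ue=∅
  L8: def={t,u} ue=∅

Backward fixpoint:
  live L0: ∅→{u,x}
  live L1: {x}→{u,x}
  live L2: {u,x}→∅
  live L3: ∅→∅
  live L4: {u,x}→{u,x}
  live L5: {u,x}→{u,x}
  live L6: ∅→∅
  live L7: ∅→∅
  live L8: ∅→∅

Conflict graph:
  j↔{u,x}
  t↔{u,x}
  u↔{j,t,x}
  x↔{j,t,u}

Colouring:
  {j,u,x} pairwise interfere (3-clique) ⇒ χ ≥ 3
  assign j→c2 t→c2 u→c0 x→c1 — no edge inside a register ⇒ χ ≤ 3
  χ = 3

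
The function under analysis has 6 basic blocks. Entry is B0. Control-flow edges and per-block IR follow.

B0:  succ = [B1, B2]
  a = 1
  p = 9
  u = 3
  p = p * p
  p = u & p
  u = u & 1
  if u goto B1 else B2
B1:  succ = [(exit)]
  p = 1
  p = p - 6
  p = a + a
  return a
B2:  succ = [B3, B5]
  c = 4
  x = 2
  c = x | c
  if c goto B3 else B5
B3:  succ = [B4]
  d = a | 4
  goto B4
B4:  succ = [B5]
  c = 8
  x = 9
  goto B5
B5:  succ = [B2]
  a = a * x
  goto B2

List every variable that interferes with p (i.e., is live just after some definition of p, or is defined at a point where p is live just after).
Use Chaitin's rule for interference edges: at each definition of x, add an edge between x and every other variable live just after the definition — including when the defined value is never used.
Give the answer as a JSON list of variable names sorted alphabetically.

Answer: ["a", "u"]

Analysis:
def/use:
  B0 def {a,p,u} use ∅
  B1 def {p} use {a}
  B2 def {c,x} use ∅
  B3 def {d} use {a}
  B4 def {c,x} use ∅
  B5 def {a} use {a,x}

Liveness:
  B0 li=∅ lo={a}
  B1 li={a} lo=∅
  B2 li={a} lo={a,x}
  B3 li={a} lo={a}
  B4 li={a} lo={a,x}
  B5 li={a,x} lo={a}

Interfere edges:
  a: {c,d,p,u,x}
  c: {a,x}
  d: {a}
  p: {a,u}
  u: {a,p}
  x: {a,c}

N(p) = ["a", "u"]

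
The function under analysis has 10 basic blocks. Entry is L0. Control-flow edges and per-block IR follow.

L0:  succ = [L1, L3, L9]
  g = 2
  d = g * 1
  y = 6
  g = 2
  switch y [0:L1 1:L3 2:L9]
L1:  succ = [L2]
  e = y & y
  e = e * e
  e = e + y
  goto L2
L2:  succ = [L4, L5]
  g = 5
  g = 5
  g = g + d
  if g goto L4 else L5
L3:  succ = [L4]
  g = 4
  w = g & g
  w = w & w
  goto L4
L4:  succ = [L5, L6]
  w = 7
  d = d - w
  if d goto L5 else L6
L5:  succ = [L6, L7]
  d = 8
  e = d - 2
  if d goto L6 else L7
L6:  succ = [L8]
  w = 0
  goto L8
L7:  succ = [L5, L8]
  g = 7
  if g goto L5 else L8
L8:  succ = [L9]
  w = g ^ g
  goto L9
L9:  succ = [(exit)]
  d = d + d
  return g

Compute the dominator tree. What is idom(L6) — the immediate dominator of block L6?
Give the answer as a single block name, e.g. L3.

Answer: L0

Derivation:
idom tree: L1←L0 L2←L1 L3←L0 L4←L0 L5←L0 L6←L0 L7←L5 L8←L0 L9←L0
Join-block Dom:
  L4: preds {L2,L3}: {L0,L1,L2} ∩ {L0,L3} = {L0}; idom=L0
  L5: preds {L2,L4,L7}: {L0,L1,L2} ∩ {L0,L4} ∩ {L0,L5,L7} = {L0}; idom=L0
  L6: preds {L4,L5}: {L0,L4} ∩ {L0,L5} = {L0}; idom=L0
  L8: preds {L6,L7}: {L0,L6} ∩ {L0,L5,L7} = {L0}; idom=L0
  L9: preds {L0,L8}: {L0} ∩ {L0,L8} = {L0}; idom=L0

idom(L6) = L0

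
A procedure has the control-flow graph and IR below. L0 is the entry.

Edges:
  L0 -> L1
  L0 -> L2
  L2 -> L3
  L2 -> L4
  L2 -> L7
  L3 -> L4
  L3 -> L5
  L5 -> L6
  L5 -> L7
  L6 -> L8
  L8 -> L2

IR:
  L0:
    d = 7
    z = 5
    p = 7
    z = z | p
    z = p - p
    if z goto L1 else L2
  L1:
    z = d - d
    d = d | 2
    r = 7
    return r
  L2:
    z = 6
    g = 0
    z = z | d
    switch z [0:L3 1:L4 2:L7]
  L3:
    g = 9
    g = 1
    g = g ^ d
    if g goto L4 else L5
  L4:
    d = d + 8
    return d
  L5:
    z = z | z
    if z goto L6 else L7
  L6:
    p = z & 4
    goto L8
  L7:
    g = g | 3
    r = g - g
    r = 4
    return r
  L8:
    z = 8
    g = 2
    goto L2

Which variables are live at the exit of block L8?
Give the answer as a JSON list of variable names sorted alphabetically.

Block summaries:
  L0: {d,p,z} / ∅
  L1: {d,r,z} / {d}
  L2: {g,z} / {d}
  L3: {g} / {d}
  L4: {d} / {d}
  L5: {z} / {z}
  L6: {p} / {z}
  L7: {g,r} / {g}
  L8: {g,z} / ∅

Live sets:
  live L0: ∅→{d}
  live L1: {d}→∅
  live L2: {d}→{d,g,z}
  live L3: {d,z}→{d,g,z}
  live L4: {d}→∅
  live L5: {d,g,z}→{d,g,z}
  live L6: {d,z}→{d}
  live L7: {g}→∅
  live L8: {d}→{d}

live-out(L8) = ["d"]

Answer: ["d"]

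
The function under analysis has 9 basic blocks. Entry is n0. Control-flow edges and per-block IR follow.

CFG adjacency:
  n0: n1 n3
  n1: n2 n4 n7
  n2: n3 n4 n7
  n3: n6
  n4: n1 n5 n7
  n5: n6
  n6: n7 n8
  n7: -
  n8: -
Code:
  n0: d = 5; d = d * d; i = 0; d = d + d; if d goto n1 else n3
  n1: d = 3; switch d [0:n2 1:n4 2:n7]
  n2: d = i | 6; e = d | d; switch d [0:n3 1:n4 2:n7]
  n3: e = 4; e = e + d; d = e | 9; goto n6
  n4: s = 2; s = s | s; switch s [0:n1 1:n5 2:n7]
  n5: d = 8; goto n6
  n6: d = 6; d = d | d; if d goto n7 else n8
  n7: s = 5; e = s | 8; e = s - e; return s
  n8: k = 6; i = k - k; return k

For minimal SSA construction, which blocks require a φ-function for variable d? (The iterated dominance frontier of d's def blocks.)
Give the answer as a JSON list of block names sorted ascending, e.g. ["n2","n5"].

idom tree: n1←n0 n2←n1 n3←n0 n4←n1 n5←n4 n6←n0 n7←n0 n8←n6
Join-block Dom:
  n1: preds {n0,n4}: {n0} ∩ {n0,n1,n4} = {n0}; idom=n0
  n3: preds {n0,n2}: {n0} ∩ {n0,n1,n2} = {n0}; idom=n0
  n4: preds {n1,n2}: {n0,n1} ∩ {n0,n1,n2} = {n0,n1}; idom=n1
  n6: preds {n3,n5}: {n0,n3} ∩ {n0,n1,n4,n5} = {n0}; idom=n0
  n7: preds {n1,n2,n4,n6}: {n0,n1} ∩ {n0,n1,n2} ∩ {n0,n1,n4} ∩ {n0,n6} = {n0}; idom=n0

DF derivation:
  n1←n0: walk · to n0
  n1←n4: walk n4→n1 to n0
  n3←n0: walk · to n0
  n3←n2: walk n2→n1 to n0
  n4←n1: walk · to n1
  n4←n2: walk n2 to n1
  n6←n3: walk n3 to n0
  n6←n5: walk n5→n4→n1 to n0
  n7←n1: walk n1 to n0
  n7←n2: walk n2→n1 to n0
  n7←n4: walk n4→n1 to n0
  n7←n6: walk n6 to n0
  DF(n0)=∅
  DF(n1)={n1,n3,n6,n7}
  DF(n2)={n3,n4,n7}
  DF(n3)={n6}
  DF(n4)={n1,n6,n7}
  DF(n5)={n6}
  DF(n6)={n7}
  DF(n7)=∅
  DF(n8)=∅

φ for d: defs {n0,n1,n2,n3,n5,n6}
  DF⁺ = {n1,n3,n4,n6,n7}

Answer: ["n1", "n3", "n4", "n6", "n7"]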